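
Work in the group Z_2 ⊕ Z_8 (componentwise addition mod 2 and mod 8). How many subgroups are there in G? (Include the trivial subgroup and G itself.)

11

|G| = 16, so by Lagrange every subgroup order divides 16. Divisors: 1, 2, 4, 8, 16.
Subgroups by order — order 1: 1; order 2: 3; order 4: 3; order 8: 3; order 16: 1.
Total: 1 + 3 + 3 + 3 + 1 = 11.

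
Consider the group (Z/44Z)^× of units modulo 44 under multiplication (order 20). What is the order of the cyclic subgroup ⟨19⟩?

Compute successive powers of 19 mod 44: 19, 9, 39, 37, 43, 25, 35, 5, …; 19^10 ≡ 1 (mod 44).
So |⟨19⟩| = 10.

10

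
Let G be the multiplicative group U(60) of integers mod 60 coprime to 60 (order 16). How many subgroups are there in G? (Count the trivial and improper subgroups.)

27

|G| = 16, so by Lagrange every subgroup order divides 16. Divisors: 1, 2, 4, 8, 16.
Subgroups by order — order 1: 1; order 2: 7; order 4: 11; order 8: 7; order 16: 1.
Total: 1 + 7 + 11 + 7 + 1 = 27.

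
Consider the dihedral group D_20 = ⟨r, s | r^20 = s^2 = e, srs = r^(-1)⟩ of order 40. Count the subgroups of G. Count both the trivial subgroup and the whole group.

|G| = 40, so by Lagrange every subgroup order divides 40. Divisors: 1, 2, 4, 5, 8, 10, 20, 40.
Subgroups by order — order 1: 1; order 2: 21; order 4: 11; order 5: 1; order 8: 5; order 10: 5; order 20: 3; order 40: 1.
Total: 1 + 21 + 11 + 1 + 5 + 5 + 3 + 1 = 48.

48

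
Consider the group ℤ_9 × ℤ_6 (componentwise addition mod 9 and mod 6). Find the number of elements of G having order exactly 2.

An element (a,b) has order lcm(ord(a), ord(b)); count pairs with lcm equal to 2.
Enumerating gives 1 such elements.

1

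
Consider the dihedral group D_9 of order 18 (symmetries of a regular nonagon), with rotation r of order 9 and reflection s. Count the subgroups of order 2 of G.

|G| = 18 and 2 | 18, so subgroups of order 2 are possible by Lagrange.
The subgroups of order 2 are: {e, r^2s}; {e, r^3s}; {e, r^4s}; {e, r^5s}; … (9 in all).
So G has 9 subgroups of order 2.

9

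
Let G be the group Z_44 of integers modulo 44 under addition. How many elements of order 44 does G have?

In a cyclic group of order 44, the number of elements of order d (for d | 44) is φ(d).
φ(44) = 20.

20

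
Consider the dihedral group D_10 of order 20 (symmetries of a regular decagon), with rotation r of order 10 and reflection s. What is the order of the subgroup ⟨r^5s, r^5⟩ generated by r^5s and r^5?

4

|⟨r^5s⟩| = 2 and |⟨r^5⟩| = 2, so |H| is a multiple of lcm(2, 2) = 2 and divides |G| = 20.
Closing under the operation: H = {e, r^5, s, r^5s}, so |H| = 4.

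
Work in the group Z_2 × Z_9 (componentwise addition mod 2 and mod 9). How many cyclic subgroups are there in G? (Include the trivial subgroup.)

Group the elements of G by the cyclic subgroup they generate; each cyclic subgroup of order d accounts for φ(d) elements.
Cyclic subgroups by order — order 1: 1; order 2: 1; order 3: 1; order 6: 1; order 9: 1; order 18: 1.
Total: 6.

6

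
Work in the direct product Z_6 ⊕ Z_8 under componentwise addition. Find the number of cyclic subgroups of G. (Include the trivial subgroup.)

16

A cyclic subgroup of order d is generated by each of its φ(d) elements of order d, so the cyclic subgroups of order d number (#elements of order d)/φ(d).
Cyclic subgroups by order — order 1: 1; order 2: 3; order 3: 1; order 4: 2; order 6: 3; order 8: 2; order 12: 2; order 24: 2.
Total: 16.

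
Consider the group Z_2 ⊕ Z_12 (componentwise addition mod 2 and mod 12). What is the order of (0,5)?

The order of (0,5) in Z_2 × Z_12 is lcm(ord(0) in Z_2, ord(5) in Z_12).
ord(0) = 1 and ord(5) = 12, so |⟨(0,5)⟩| = lcm(1, 12) = 12.

12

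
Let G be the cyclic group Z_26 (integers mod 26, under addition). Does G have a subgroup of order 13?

Yes

13 | 26. A subgroup of order 13 is {0, 2, 4, 6, 8, 10, 12, 14, 16, 18, 20, 22, 24}.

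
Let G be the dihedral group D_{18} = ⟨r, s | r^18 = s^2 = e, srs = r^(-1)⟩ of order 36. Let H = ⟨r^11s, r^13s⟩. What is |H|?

18

|⟨r^11s⟩| = 2 and |⟨r^13s⟩| = 2, so |H| is a multiple of lcm(2, 2) = 2 and divides |G| = 36.
Closing under the operation: H = {e, r^2, r^4, r^6, r^8, r^10, r^12, r^14, r^16, rs, r^3s, r^5s, r^7s, r^9s, r^11s, r^13s, r^15s, r^17s}, so |H| = 18.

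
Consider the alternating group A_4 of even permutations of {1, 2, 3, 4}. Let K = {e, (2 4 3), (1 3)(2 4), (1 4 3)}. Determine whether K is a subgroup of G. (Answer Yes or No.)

No

(2 4 3) ∈ K but its inverse (2 3 4) ∉ K, so K is not a subgroup.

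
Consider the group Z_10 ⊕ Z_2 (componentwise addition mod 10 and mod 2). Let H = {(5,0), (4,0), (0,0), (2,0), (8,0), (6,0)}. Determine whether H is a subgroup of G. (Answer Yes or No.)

No

|H| = 6 does not divide |G| = 20, so by Lagrange H is not a subgroup.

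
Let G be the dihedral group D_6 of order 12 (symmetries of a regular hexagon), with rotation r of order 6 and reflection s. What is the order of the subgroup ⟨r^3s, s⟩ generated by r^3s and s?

|⟨r^3s⟩| = 2 and |⟨s⟩| = 2, so |H| is a multiple of lcm(2, 2) = 2 and divides |G| = 12.
Closing under the operation: H = {e, r^3, s, r^3s}, so |H| = 4.

4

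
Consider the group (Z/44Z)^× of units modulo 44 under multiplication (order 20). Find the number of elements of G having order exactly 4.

0

No element of G has order 4 (even though 4 | 20).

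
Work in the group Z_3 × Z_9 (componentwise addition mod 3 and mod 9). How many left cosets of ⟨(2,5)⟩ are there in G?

|⟨(2,5)⟩| = 9 and |G| = 27.
By Lagrange, [G : H] = |G|/|H| = 27/9 = 3.

3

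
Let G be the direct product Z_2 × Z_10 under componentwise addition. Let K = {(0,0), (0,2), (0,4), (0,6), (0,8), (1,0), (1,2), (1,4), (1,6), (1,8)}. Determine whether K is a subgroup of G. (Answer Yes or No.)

Yes

|K| = 10 divides |G| = 20, consistent with Lagrange.
K contains the identity, every element's inverse is in K, and K is closed under +: it is a subgroup.
In fact K = ⟨(1,2)⟩.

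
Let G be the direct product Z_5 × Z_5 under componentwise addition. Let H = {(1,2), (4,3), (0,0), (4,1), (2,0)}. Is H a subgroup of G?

No

(4,1) ∈ H but its inverse (1,4) ∉ H, so H is not a subgroup.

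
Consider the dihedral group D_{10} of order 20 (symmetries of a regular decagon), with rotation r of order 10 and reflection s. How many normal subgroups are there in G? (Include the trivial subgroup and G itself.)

G has 22 subgroups. Checking conjugation-invariance by order — order 1: 1/1 normal; order 2: 1/11 normal; order 4: 0/5 normal; order 5: 1/1 normal; order 10: 3/3 normal; order 20: 1/1 normal.
Total normal subgroups: 7.

7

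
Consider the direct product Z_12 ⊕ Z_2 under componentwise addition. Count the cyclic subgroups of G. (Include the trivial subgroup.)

12

Group the elements of G by the cyclic subgroup they generate; each cyclic subgroup of order d accounts for φ(d) elements.
Cyclic subgroups by order — order 1: 1; order 2: 3; order 3: 1; order 4: 2; order 6: 3; order 12: 2.
Total: 12.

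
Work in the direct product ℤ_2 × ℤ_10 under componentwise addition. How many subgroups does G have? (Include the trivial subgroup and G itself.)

10

|G| = 20, so by Lagrange every subgroup order divides 20. Divisors: 1, 2, 4, 5, 10, 20.
Subgroups by order — order 1: 1; order 2: 3; order 4: 1; order 5: 1; order 10: 3; order 20: 1.
Total: 1 + 3 + 1 + 1 + 3 + 1 = 10.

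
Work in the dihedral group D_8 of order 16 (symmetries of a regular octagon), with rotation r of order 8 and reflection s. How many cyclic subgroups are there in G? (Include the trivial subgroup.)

Each element a generates a cyclic subgroup ⟨a⟩; distinct elements may generate the same one (a cyclic group of order d has φ(d) generators).
Cyclic subgroups by order — order 1: 1; order 2: 9; order 4: 1; order 8: 1.
Total: 12.

12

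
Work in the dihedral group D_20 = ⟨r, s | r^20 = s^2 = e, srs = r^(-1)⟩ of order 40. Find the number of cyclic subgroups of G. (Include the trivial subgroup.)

26

A cyclic subgroup of order d is generated by each of its φ(d) elements of order d, so the cyclic subgroups of order d number (#elements of order d)/φ(d).
Cyclic subgroups by order — order 1: 1; order 2: 21; order 4: 1; order 5: 1; order 10: 1; order 20: 1.
Total: 26.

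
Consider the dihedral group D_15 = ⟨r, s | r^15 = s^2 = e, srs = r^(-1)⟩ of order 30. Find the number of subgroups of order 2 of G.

|G| = 30 and 2 | 30, so subgroups of order 2 are possible by Lagrange.
The subgroups of order 2 are: {e, r^10s}; {e, r^11s}; {e, r^12s}; {e, r^13s}; … (15 in all).
So G has 15 subgroups of order 2.

15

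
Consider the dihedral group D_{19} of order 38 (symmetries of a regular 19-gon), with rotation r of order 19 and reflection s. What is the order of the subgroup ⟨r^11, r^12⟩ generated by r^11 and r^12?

|⟨r^11⟩| = 19 and |⟨r^12⟩| = 19, so |H| is a multiple of lcm(19, 19) = 19 and divides |G| = 38.
Closing under the operation: H = {e, r, r^2, r^3, r^4, r^5, r^6, r^7, r^8, r^9, r^10, r^11, r^12, r^13, r^14, r^15, r^16, r^17, r^18}, so |H| = 19.

19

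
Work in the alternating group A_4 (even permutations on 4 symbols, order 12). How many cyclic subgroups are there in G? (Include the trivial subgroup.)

8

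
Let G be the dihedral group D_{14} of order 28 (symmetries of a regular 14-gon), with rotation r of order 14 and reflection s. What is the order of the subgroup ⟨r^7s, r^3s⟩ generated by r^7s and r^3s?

14

|⟨r^7s⟩| = 2 and |⟨r^3s⟩| = 2, so |H| is a multiple of lcm(2, 2) = 2 and divides |G| = 28.
Closing under the operation: H = {e, r^2, r^4, r^6, r^8, r^10, r^12, rs, r^3s, r^5s, r^7s, r^9s, r^11s, r^13s}, so |H| = 14.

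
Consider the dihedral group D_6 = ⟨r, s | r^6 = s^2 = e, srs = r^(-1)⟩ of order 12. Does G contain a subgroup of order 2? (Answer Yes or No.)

2 | 12. A subgroup of order 2 is {e, r^2s}.

Yes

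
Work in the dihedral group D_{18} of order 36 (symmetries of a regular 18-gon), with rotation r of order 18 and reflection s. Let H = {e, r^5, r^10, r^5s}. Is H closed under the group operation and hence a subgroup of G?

r^10 ∈ H but its inverse r^8 ∉ H, so H is not a subgroup.

No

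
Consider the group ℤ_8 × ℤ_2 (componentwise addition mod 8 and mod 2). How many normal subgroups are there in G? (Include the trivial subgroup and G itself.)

G is abelian, so every subgroup is normal.
G has 11 subgroups in total, hence 11 normal subgroups.

11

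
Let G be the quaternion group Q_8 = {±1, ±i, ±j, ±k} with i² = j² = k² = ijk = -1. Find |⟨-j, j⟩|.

|⟨-j⟩| = 4 and |⟨j⟩| = 4, so |H| is a multiple of lcm(4, 4) = 4 and divides |G| = 8.
Closing under the operation: H = {1, -1, j, -j}, so |H| = 4.

4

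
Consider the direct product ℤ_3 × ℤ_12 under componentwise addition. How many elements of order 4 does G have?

2

An element (a,b) has order lcm(ord(a), ord(b)); count pairs with lcm equal to 4.
Enumerating gives 2 such elements.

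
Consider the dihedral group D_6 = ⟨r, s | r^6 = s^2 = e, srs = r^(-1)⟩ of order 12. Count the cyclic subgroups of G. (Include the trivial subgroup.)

10

Each element a generates a cyclic subgroup ⟨a⟩; distinct elements may generate the same one (a cyclic group of order d has φ(d) generators).
Cyclic subgroups by order — order 1: 1; order 2: 7; order 3: 1; order 6: 1.
Total: 10.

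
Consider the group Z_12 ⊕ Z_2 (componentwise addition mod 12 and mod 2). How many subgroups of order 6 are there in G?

3

|G| = 24 and 6 | 24, so subgroups of order 6 are possible by Lagrange.
The subgroups of order 6 are: {(0,0), (0,1), (4,0), (4,1), (8,0), (8,1)}; {(0,0), (2,0), (4,0), (6,0), (8,0), (10,0)}; {(0,0), (2,1), (4,0), (6,1), (8,0), (10,1)}.
So G has 3 subgroups of order 6.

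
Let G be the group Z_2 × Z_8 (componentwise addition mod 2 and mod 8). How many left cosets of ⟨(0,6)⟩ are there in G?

4

|⟨(0,6)⟩| = 4 and |G| = 16.
By Lagrange, [G : H] = |G|/|H| = 16/4 = 4.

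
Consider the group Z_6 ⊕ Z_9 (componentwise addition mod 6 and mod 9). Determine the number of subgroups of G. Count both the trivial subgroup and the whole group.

|G| = 54, so by Lagrange every subgroup order divides 54. Divisors: 1, 2, 3, 6, 9, 18, 27, 54.
Subgroups by order — order 1: 1; order 2: 1; order 3: 4; order 6: 4; order 9: 4; order 18: 4; order 27: 1; order 54: 1.
Total: 1 + 1 + 4 + 4 + 4 + 4 + 1 + 1 = 20.

20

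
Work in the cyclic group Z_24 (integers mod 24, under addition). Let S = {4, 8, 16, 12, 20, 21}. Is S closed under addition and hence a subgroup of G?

The identity 0 ∉ S, so S is not a subgroup.

No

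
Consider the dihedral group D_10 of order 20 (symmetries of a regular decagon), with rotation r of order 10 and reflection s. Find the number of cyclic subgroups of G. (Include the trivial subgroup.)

A cyclic subgroup of order d is generated by each of its φ(d) elements of order d, so the cyclic subgroups of order d number (#elements of order d)/φ(d).
Cyclic subgroups by order — order 1: 1; order 2: 11; order 5: 1; order 10: 1.
Total: 14.

14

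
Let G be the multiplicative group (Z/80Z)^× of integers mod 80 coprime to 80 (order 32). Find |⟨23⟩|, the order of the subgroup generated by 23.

Compute successive powers of 23 mod 80: 23, 49, 7, 1; 23^4 ≡ 1 (mod 80).
So |⟨23⟩| = 4.

4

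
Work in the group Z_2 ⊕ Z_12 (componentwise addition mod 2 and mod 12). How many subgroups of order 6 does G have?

3

|G| = 24 and 6 | 24, so subgroups of order 6 are possible by Lagrange.
The subgroups of order 6 are: {(0,0), (0,2), (0,4), (0,6), (0,8), (0,10)}; {(0,0), (0,4), (0,8), (1,0), (1,4), (1,8)}; {(0,0), (0,4), (0,8), (1,2), (1,6), (1,10)}.
So G has 3 subgroups of order 6.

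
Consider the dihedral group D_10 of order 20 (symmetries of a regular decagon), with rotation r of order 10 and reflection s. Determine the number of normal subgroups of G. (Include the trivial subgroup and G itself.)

7

G has 22 subgroups. Checking conjugation-invariance by order — order 1: 1/1 normal; order 2: 1/11 normal; order 4: 0/5 normal; order 5: 1/1 normal; order 10: 3/3 normal; order 20: 1/1 normal.
Total normal subgroups: 7.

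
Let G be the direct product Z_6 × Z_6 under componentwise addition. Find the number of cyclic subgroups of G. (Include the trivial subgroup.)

Group the elements of G by the cyclic subgroup they generate; each cyclic subgroup of order d accounts for φ(d) elements.
Cyclic subgroups by order — order 1: 1; order 2: 3; order 3: 4; order 6: 12.
Total: 20.

20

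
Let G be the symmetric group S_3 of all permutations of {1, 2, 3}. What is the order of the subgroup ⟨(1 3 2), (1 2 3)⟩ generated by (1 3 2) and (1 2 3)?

|⟨(1 3 2)⟩| = 3 and |⟨(1 2 3)⟩| = 3, so |H| is a multiple of lcm(3, 3) = 3 and divides |G| = 6.
Closing under the operation: H = {e, (1 2 3), (1 3 2)}, so |H| = 3.

3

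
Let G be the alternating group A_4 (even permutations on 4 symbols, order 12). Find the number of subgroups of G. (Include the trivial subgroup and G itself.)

10

|G| = 12, so by Lagrange every subgroup order divides 12. Divisors: 1, 2, 3, 4, 6, 12.
Subgroups by order — order 1: 1; order 2: 3; order 3: 4; order 4: 1; order 6: 0; order 12: 1.
Total: 1 + 3 + 4 + 1 + 0 + 1 = 10.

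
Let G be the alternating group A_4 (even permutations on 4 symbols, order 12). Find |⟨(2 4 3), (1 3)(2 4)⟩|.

12

|⟨(2 4 3)⟩| = 3 and |⟨(1 3)(2 4)⟩| = 2, so |H| is a multiple of lcm(3, 2) = 6 and divides |G| = 12.
Closing {(2 4 3), (1 3)(2 4)} under the group operation gives all of G, so |H| = 12.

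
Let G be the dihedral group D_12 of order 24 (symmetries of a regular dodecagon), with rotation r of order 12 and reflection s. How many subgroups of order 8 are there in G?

3

|G| = 24 and 8 | 24, so subgroups of order 8 are possible by Lagrange.
The subgroups of order 8 are: {e, r^3, r^6, r^9, rs, r^4s, r^7s, r^10s}; {e, r^3, r^6, r^9, r^2s, r^5s, r^8s, r^11s}; {e, r^3, r^6, r^9, s, r^3s, r^6s, r^9s}.
So G has 3 subgroups of order 8.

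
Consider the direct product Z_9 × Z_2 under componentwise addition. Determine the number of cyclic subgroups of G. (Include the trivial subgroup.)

6

Group the elements of G by the cyclic subgroup they generate; each cyclic subgroup of order d accounts for φ(d) elements.
Cyclic subgroups by order — order 1: 1; order 2: 1; order 3: 1; order 6: 1; order 9: 1; order 18: 1.
Total: 6.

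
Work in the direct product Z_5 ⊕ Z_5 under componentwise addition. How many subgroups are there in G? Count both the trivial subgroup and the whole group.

|G| = 25, so by Lagrange every subgroup order divides 25. Divisors: 1, 5, 25.
Subgroups by order — order 1: 1; order 5: 6; order 25: 1.
Total: 1 + 6 + 1 = 8.

8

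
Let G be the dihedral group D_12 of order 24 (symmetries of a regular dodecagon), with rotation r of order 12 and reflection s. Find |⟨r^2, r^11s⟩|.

|⟨r^2⟩| = 6 and |⟨r^11s⟩| = 2, so |H| is a multiple of lcm(6, 2) = 6 and divides |G| = 24.
Closing under the operation: H = {e, r^2, r^4, r^6, r^8, r^10, rs, r^3s, r^5s, r^7s, r^9s, r^11s}, so |H| = 12.

12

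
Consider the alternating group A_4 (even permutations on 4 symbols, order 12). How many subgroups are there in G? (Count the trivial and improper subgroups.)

10

|G| = 12, so by Lagrange every subgroup order divides 12. Divisors: 1, 2, 3, 4, 6, 12.
Subgroups by order — order 1: 1; order 2: 3; order 3: 4; order 4: 1; order 6: 0; order 12: 1.
Total: 1 + 3 + 4 + 1 + 0 + 1 = 10.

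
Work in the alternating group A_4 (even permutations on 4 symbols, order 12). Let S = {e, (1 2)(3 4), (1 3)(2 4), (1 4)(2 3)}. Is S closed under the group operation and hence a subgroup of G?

Yes

|S| = 4 divides |G| = 12, consistent with Lagrange.
S contains the identity, every element's inverse is in S, and S is closed under ∘: it is a subgroup.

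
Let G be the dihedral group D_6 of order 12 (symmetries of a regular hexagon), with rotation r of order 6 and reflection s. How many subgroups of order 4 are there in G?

|G| = 12 and 4 | 12, so subgroups of order 4 are possible by Lagrange.
The subgroups of order 4 are: {e, r^3, r^2s, r^5s}; {e, r^3, s, r^3s}; {e, r^3, rs, r^4s}.
So G has 3 subgroups of order 4.

3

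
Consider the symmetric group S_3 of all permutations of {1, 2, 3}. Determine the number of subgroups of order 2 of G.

3

|G| = 6 and 2 | 6, so subgroups of order 2 are possible by Lagrange.
The subgroups of order 2 are: {e, (1 2)}; {e, (1 3)}; {e, (2 3)}.
So G has 3 subgroups of order 2.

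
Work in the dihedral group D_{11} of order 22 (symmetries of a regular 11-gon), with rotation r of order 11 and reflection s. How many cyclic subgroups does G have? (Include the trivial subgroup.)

Each element a generates a cyclic subgroup ⟨a⟩; distinct elements may generate the same one (a cyclic group of order d has φ(d) generators).
Cyclic subgroups by order — order 1: 1; order 2: 11; order 11: 1.
Total: 13.

13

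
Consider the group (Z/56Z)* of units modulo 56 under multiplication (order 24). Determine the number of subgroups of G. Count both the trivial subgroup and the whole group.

|G| = 24, so by Lagrange every subgroup order divides 24. Divisors: 1, 2, 3, 4, 6, 8, 12, 24.
Subgroups by order — order 1: 1; order 2: 7; order 3: 1; order 4: 7; order 6: 7; order 8: 1; order 12: 7; order 24: 1.
Total: 1 + 7 + 1 + 7 + 7 + 1 + 7 + 1 = 32.

32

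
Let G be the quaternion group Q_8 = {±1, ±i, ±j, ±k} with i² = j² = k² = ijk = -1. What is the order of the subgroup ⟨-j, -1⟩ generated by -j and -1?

|⟨-j⟩| = 4 and |⟨-1⟩| = 2, so |H| is a multiple of lcm(4, 2) = 4 and divides |G| = 8.
Closing under the operation: H = {1, -1, j, -j}, so |H| = 4.

4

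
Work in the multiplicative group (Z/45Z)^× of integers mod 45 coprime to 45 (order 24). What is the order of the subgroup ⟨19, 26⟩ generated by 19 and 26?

|⟨19⟩| = 2 and |⟨26⟩| = 2, so |H| is a multiple of lcm(2, 2) = 2 and divides |G| = 24.
Closing under the operation: H = {1, 19, 26, 44}, so |H| = 4.

4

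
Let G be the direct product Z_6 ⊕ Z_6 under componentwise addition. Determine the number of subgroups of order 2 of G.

3

|G| = 36 and 2 | 36, so subgroups of order 2 are possible by Lagrange.
The subgroups of order 2 are: {(0,0), (0,3)}; {(0,0), (3,0)}; {(0,0), (3,3)}.
So G has 3 subgroups of order 2.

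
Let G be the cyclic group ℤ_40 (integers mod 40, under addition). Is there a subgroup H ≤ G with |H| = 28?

No

28 does not divide |G| = 40, so by Lagrange no subgroup of order 28 exists.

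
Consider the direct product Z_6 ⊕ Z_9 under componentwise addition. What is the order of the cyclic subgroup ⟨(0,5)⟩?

The order of (0,5) in Z_6 × Z_9 is lcm(ord(0) in Z_6, ord(5) in Z_9).
ord(0) = 1 and ord(5) = 9, so |⟨(0,5)⟩| = lcm(1, 9) = 9.

9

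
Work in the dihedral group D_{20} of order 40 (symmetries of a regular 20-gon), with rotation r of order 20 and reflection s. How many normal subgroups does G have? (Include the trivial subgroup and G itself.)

9

G has 48 subgroups. Checking conjugation-invariance by order — order 1: 1/1 normal; order 2: 1/21 normal; order 4: 1/11 normal; order 5: 1/1 normal; order 8: 0/5 normal; order 10: 1/5 normal; order 20: 3/3 normal; order 40: 1/1 normal.
Total normal subgroups: 9.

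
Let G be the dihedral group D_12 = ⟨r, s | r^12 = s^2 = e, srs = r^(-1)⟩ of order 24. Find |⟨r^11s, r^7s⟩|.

|⟨r^11s⟩| = 2 and |⟨r^7s⟩| = 2, so |H| is a multiple of lcm(2, 2) = 2 and divides |G| = 24.
Closing under the operation: H = {e, r^4, r^8, r^3s, r^7s, r^11s}, so |H| = 6.

6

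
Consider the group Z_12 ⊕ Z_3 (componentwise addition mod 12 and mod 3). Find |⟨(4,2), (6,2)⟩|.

|⟨(4,2)⟩| = 3 and |⟨(6,2)⟩| = 6, so |H| is a multiple of lcm(3, 6) = 6 and divides |G| = 36.
Closing under the operation: H = {(0,0), (0,1), (0,2), (2,0), (2,1), (2,2), (4,0), (4,1), (4,2), (6,0), (6,1), (6,2), (8,0), (8,1), (8,2), (10,0), (10,1), (10,2)}, so |H| = 18.

18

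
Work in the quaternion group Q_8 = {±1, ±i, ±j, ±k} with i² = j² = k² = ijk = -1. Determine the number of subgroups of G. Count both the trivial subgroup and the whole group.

6

|G| = 8, so by Lagrange every subgroup order divides 8. Divisors: 1, 2, 4, 8.
Subgroups by order — order 1: 1; order 2: 1; order 4: 3; order 8: 1.
Total: 1 + 1 + 3 + 1 = 6.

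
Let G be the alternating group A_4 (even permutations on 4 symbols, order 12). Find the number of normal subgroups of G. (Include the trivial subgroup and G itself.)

3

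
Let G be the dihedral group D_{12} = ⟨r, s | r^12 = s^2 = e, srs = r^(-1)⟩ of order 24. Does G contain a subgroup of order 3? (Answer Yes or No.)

Yes

3 | 24. A subgroup of order 3 is {e, r^4, r^8}.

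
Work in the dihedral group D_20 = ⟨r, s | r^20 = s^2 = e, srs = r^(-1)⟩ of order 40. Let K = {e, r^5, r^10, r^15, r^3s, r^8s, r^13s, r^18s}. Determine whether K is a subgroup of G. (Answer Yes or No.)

Yes

|K| = 8 divides |G| = 40, consistent with Lagrange.
K contains the identity, every element's inverse is in K, and K is closed under ·: it is a subgroup.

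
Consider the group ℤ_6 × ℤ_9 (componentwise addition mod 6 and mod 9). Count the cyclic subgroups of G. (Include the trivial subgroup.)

16

A cyclic subgroup of order d is generated by each of its φ(d) elements of order d, so the cyclic subgroups of order d number (#elements of order d)/φ(d).
Cyclic subgroups by order — order 1: 1; order 2: 1; order 3: 4; order 6: 4; order 9: 3; order 18: 3.
Total: 16.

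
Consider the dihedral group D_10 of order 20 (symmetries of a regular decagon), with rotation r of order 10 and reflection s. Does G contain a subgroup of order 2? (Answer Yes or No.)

Yes

2 | 20. A subgroup of order 2 is {e, r^2s}.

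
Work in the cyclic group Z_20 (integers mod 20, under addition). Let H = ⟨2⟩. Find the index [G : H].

2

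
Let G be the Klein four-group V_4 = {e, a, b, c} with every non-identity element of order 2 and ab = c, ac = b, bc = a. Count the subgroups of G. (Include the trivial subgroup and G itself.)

5

|G| = 4, so by Lagrange every subgroup order divides 4. Divisors: 1, 2, 4.
Subgroups by order — order 1: 1; order 2: 3; order 4: 1.
Total: 1 + 3 + 1 = 5.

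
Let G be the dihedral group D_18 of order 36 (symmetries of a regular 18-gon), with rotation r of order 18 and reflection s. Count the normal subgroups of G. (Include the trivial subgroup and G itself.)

G has 45 subgroups. Checking conjugation-invariance by order — order 1: 1/1 normal; order 2: 1/19 normal; order 3: 1/1 normal; order 4: 0/9 normal; order 6: 1/7 normal; order 9: 1/1 normal; order 12: 0/3 normal; order 18: 3/3 normal; order 36: 1/1 normal.
Total normal subgroups: 9.

9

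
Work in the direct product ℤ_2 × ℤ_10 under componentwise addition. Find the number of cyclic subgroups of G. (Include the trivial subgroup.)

8

Group the elements of G by the cyclic subgroup they generate; each cyclic subgroup of order d accounts for φ(d) elements.
Cyclic subgroups by order — order 1: 1; order 2: 3; order 5: 1; order 10: 3.
Total: 8.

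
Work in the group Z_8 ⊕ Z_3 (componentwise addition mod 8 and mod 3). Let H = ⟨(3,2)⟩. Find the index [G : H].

1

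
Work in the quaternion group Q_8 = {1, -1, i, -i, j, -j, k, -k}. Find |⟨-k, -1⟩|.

4

|⟨-k⟩| = 4 and |⟨-1⟩| = 2, so |H| is a multiple of lcm(4, 2) = 4 and divides |G| = 8.
Closing under the operation: H = {1, -1, k, -k}, so |H| = 4.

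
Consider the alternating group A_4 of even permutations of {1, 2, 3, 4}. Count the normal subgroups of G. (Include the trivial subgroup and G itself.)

3

G has 10 subgroups. Checking conjugation-invariance by order — order 1: 1/1 normal; order 2: 0/3 normal; order 3: 0/4 normal; order 4: 1/1 normal; order 12: 1/1 normal.
Total normal subgroups: 3.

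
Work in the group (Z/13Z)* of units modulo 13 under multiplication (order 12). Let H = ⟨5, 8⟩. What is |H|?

4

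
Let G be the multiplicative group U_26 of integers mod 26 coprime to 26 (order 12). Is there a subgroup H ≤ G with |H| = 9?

No

9 does not divide |G| = 12, so by Lagrange no subgroup of order 9 exists.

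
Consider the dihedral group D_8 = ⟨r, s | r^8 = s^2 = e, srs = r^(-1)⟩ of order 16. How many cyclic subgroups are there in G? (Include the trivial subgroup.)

Each element a generates a cyclic subgroup ⟨a⟩; distinct elements may generate the same one (a cyclic group of order d has φ(d) generators).
Cyclic subgroups by order — order 1: 1; order 2: 9; order 4: 1; order 8: 1.
Total: 12.

12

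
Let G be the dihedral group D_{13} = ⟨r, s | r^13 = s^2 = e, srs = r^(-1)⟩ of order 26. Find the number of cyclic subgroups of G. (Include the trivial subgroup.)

15

Group the elements of G by the cyclic subgroup they generate; each cyclic subgroup of order d accounts for φ(d) elements.
Cyclic subgroups by order — order 1: 1; order 2: 13; order 13: 1.
Total: 15.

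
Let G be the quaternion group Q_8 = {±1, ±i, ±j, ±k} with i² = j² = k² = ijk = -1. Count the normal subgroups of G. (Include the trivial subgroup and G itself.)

G has 6 subgroups. Checking conjugation-invariance by order — order 1: 1/1 normal; order 2: 1/1 normal; order 4: 3/3 normal; order 8: 1/1 normal.
Total normal subgroups: 6.

6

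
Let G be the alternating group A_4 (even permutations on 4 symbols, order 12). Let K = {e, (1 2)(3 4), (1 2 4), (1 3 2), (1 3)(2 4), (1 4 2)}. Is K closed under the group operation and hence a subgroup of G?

(1 3 2) ∈ K but its inverse (1 2 3) ∉ K, so K is not a subgroup.

No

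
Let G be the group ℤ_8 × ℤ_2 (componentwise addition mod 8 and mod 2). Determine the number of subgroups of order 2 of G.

3

|G| = 16 and 2 | 16, so subgroups of order 2 are possible by Lagrange.
The subgroups of order 2 are: {(0,0), (0,1)}; {(0,0), (4,0)}; {(0,0), (4,1)}.
So G has 3 subgroups of order 2.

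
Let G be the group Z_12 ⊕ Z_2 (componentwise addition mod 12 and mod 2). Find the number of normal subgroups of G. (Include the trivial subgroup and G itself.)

G is abelian, so every subgroup is normal.
G has 16 subgroups in total, hence 16 normal subgroups.

16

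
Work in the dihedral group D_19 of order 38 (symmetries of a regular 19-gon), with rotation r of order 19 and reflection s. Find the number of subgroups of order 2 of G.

|G| = 38 and 2 | 38, so subgroups of order 2 are possible by Lagrange.
The subgroups of order 2 are: {e, r^10s}; {e, r^11s}; {e, r^12s}; {e, r^13s}; … (19 in all).
So G has 19 subgroups of order 2.

19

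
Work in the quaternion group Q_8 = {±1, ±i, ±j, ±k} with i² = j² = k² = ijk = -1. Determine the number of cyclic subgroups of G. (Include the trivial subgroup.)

Each element a generates a cyclic subgroup ⟨a⟩; distinct elements may generate the same one (a cyclic group of order d has φ(d) generators).
Cyclic subgroups by order — order 1: 1; order 2: 1; order 4: 3.
Total: 5.

5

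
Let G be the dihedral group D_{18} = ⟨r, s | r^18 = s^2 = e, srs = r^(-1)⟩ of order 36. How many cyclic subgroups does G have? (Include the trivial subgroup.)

24

Group the elements of G by the cyclic subgroup they generate; each cyclic subgroup of order d accounts for φ(d) elements.
Cyclic subgroups by order — order 1: 1; order 2: 19; order 3: 1; order 6: 1; order 9: 1; order 18: 1.
Total: 24.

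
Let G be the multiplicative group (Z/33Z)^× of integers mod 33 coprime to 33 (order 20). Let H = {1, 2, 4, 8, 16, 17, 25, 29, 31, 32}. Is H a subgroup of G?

|H| = 10 divides |G| = 20, consistent with Lagrange.
H contains the identity, every element's inverse is in H, and H is closed under ·: it is a subgroup.
In fact H = ⟨2⟩.

Yes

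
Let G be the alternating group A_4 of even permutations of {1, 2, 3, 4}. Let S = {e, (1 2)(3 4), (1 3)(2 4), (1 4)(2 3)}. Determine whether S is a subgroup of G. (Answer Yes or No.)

|S| = 4 divides |G| = 12, consistent with Lagrange.
S contains the identity, every element's inverse is in S, and S is closed under ∘: it is a subgroup.

Yes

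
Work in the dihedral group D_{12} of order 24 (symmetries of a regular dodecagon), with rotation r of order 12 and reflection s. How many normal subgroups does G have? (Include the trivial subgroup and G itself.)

G has 34 subgroups. Checking conjugation-invariance by order — order 1: 1/1 normal; order 2: 1/13 normal; order 3: 1/1 normal; order 4: 1/7 normal; order 6: 1/5 normal; order 8: 0/3 normal; order 12: 3/3 normal; order 24: 1/1 normal.
Total normal subgroups: 9.

9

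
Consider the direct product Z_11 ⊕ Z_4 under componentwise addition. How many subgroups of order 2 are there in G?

|G| = 44 and 2 | 44, so subgroups of order 2 are possible by Lagrange.
The subgroups of order 2 are: {(0,0), (0,2)}.
So G has 1 subgroup of order 2.

1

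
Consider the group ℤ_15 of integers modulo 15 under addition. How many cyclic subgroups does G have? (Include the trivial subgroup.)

Group the elements of G by the cyclic subgroup they generate; each cyclic subgroup of order d accounts for φ(d) elements.
Cyclic subgroups by order — order 1: 1; order 3: 1; order 5: 1; order 15: 1.
Total: 4.

4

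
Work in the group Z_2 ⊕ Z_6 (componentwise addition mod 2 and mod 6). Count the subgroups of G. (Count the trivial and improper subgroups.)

10

|G| = 12, so by Lagrange every subgroup order divides 12. Divisors: 1, 2, 3, 4, 6, 12.
Subgroups by order — order 1: 1; order 2: 3; order 3: 1; order 4: 1; order 6: 3; order 12: 1.
Total: 1 + 3 + 1 + 1 + 3 + 1 = 10.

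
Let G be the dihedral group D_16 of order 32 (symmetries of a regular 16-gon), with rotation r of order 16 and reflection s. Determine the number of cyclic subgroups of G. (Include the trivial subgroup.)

21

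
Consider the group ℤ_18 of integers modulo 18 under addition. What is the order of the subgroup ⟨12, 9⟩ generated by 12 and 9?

|⟨12⟩| = 3 and |⟨9⟩| = 2, so |H| is a multiple of lcm(3, 2) = 6 and divides |G| = 18.
Closing under the operation: H = {0, 3, 6, 9, 12, 15}, so |H| = 6.

6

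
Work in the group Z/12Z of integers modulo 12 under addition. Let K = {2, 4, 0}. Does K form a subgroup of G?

2 ∈ K but its inverse 10 ∉ K, so K is not a subgroup.

No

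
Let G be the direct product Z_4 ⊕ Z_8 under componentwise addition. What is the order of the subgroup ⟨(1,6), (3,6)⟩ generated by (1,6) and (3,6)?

|⟨(1,6)⟩| = 4 and |⟨(3,6)⟩| = 4, so |H| is a multiple of lcm(4, 4) = 4 and divides |G| = 32.
Closing under the operation: H = {(0,0), (0,4), (1,2), (1,6), (2,0), (2,4), (3,2), (3,6)}, so |H| = 8.

8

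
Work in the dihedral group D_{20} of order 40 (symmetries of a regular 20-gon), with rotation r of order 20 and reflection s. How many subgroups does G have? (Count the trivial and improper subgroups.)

48

|G| = 40, so by Lagrange every subgroup order divides 40. Divisors: 1, 2, 4, 5, 8, 10, 20, 40.
Subgroups by order — order 1: 1; order 2: 21; order 4: 11; order 5: 1; order 8: 5; order 10: 5; order 20: 3; order 40: 1.
Total: 1 + 21 + 11 + 1 + 5 + 5 + 3 + 1 = 48.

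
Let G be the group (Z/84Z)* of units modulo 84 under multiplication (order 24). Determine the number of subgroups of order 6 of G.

|G| = 24 and 6 | 24, so subgroups of order 6 are possible by Lagrange.
The subgroups of order 6 are: {1, 11, 23, 25, 37, 71}; {1, 13, 25, 37, 61, 73}; {1, 5, 17, 25, 37, 41}; {1, 19, 25, 31, 37, 55}; … (7 in all).
So G has 7 subgroups of order 6.

7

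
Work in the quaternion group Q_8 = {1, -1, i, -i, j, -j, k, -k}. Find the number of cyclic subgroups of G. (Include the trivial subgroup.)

Each element a generates a cyclic subgroup ⟨a⟩; distinct elements may generate the same one (a cyclic group of order d has φ(d) generators).
Cyclic subgroups by order — order 1: 1; order 2: 1; order 4: 3.
Total: 5.

5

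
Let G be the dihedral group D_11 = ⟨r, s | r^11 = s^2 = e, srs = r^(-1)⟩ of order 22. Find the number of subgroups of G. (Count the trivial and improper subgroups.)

|G| = 22, so by Lagrange every subgroup order divides 22. Divisors: 1, 2, 11, 22.
Subgroups by order — order 1: 1; order 2: 11; order 11: 1; order 22: 1.
Total: 1 + 11 + 1 + 1 = 14.

14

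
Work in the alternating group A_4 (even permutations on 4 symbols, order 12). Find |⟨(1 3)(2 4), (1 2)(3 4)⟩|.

|⟨(1 3)(2 4)⟩| = 2 and |⟨(1 2)(3 4)⟩| = 2, so |H| is a multiple of lcm(2, 2) = 2 and divides |G| = 12.
Closing under the operation: H = {e, (1 2)(3 4), (1 3)(2 4), (1 4)(2 3)}, so |H| = 4.

4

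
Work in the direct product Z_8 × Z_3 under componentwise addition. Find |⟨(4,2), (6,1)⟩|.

12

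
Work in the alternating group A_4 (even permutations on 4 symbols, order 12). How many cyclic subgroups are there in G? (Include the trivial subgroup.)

Each element a generates a cyclic subgroup ⟨a⟩; distinct elements may generate the same one (a cyclic group of order d has φ(d) generators).
Cyclic subgroups by order — order 1: 1; order 2: 3; order 3: 4.
Total: 8.

8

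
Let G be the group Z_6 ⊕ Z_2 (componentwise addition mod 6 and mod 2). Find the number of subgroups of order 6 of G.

3

|G| = 12 and 6 | 12, so subgroups of order 6 are possible by Lagrange.
The subgroups of order 6 are: {(0,0), (0,1), (2,0), (2,1), (4,0), (4,1)}; {(0,0), (1,0), (2,0), (3,0), (4,0), (5,0)}; {(0,0), (1,1), (2,0), (3,1), (4,0), (5,1)}.
So G has 3 subgroups of order 6.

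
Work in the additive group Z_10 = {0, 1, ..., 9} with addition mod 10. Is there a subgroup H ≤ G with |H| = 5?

Yes

5 | 10. A subgroup of order 5 is {0, 2, 4, 6, 8}.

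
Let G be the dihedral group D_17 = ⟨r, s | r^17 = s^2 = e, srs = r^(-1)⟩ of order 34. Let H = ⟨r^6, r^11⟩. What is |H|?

17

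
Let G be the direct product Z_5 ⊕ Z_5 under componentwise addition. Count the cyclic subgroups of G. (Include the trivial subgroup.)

Group the elements of G by the cyclic subgroup they generate; each cyclic subgroup of order d accounts for φ(d) elements.
Cyclic subgroups by order — order 1: 1; order 5: 6.
Total: 7.

7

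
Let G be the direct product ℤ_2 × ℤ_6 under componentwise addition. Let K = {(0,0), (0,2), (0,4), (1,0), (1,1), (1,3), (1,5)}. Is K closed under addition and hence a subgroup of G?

|K| = 7 does not divide |G| = 12, so by Lagrange K is not a subgroup.

No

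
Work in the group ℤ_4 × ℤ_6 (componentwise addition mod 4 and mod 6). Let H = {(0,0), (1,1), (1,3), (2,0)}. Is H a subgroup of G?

(1,1) ∈ H but its inverse (3,5) ∉ H, so H is not a subgroup.

No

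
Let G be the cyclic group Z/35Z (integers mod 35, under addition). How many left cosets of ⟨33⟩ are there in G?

|⟨33⟩| = 35 and |G| = 35.
By Lagrange, [G : H] = |G|/|H| = 35/35 = 1.

1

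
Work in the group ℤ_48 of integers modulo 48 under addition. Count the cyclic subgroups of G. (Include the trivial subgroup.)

A cyclic subgroup of order d is generated by each of its φ(d) elements of order d, so the cyclic subgroups of order d number (#elements of order d)/φ(d).
Cyclic subgroups by order — order 1: 1; order 2: 1; order 3: 1; order 4: 1; order 6: 1; order 8: 1; order 12: 1; order 16: 1; order 24: 1; order 48: 1.
Total: 10.

10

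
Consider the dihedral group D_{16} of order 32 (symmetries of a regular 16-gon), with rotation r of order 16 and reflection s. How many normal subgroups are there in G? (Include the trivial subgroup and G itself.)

8

G has 36 subgroups. Checking conjugation-invariance by order — order 1: 1/1 normal; order 2: 1/17 normal; order 4: 1/9 normal; order 8: 1/5 normal; order 16: 3/3 normal; order 32: 1/1 normal.
Total normal subgroups: 8.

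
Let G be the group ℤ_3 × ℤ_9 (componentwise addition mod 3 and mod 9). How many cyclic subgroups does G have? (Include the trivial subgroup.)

8

Each element a generates a cyclic subgroup ⟨a⟩; distinct elements may generate the same one (a cyclic group of order d has φ(d) generators).
Cyclic subgroups by order — order 1: 1; order 3: 4; order 9: 3.
Total: 8.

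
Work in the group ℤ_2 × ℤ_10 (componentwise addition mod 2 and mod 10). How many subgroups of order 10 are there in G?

3

|G| = 20 and 10 | 20, so subgroups of order 10 are possible by Lagrange.
The subgroups of order 10 are: {(0,0), (0,1), (0,2), (0,3), (0,4), (0,5), (0,6), (0,7), (0,8), (0,9)}; {(0,0), (0,2), (0,4), (0,6), (0,8), (1,0), (1,2), (1,4), (1,6), (1,8)}; {(0,0), (0,2), (0,4), (0,6), (0,8), (1,1), (1,3), (1,5), (1,7), (1,9)}.
So G has 3 subgroups of order 10.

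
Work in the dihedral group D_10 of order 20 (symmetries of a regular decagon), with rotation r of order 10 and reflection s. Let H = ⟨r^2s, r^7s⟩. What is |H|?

4

|⟨r^2s⟩| = 2 and |⟨r^7s⟩| = 2, so |H| is a multiple of lcm(2, 2) = 2 and divides |G| = 20.
Closing under the operation: H = {e, r^5, r^2s, r^7s}, so |H| = 4.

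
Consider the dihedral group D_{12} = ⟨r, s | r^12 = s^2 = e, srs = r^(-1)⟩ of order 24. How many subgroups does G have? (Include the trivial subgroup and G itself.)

34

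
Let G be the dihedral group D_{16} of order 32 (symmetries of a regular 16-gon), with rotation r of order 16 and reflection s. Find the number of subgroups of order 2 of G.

17

|G| = 32 and 2 | 32, so subgroups of order 2 are possible by Lagrange.
The subgroups of order 2 are: {e, r^10s}; {e, r^11s}; {e, r^12s}; {e, r^13s}; … (17 in all).
So G has 17 subgroups of order 2.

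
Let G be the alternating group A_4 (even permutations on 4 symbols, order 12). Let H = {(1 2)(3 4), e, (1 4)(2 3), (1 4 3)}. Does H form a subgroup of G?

No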